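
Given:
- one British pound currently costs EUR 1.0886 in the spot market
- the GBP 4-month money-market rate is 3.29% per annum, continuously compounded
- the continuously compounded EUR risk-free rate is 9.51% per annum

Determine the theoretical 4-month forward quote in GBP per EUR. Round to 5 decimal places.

T = 4/12 years.
EUR growth factor: e^(0.0951×4/12) = 1.0322078.
GBP growth factor: e^(0.0329×4/12) = 1.011027.
CIP: F = S · (grow EUR)/(grow GBP) = 1.0886 × 1.0322078/1.011027 = 1.111406 EUR per GBP.
Quoted the other way: 1/1.111406 = 0.89976 GBP per EUR.

0.89976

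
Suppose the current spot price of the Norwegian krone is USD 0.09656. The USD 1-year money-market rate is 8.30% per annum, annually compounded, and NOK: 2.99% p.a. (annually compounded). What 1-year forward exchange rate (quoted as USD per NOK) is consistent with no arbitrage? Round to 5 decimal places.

T = 1 year.
USD accumulates by (1 + 0.0830)^1 = 1.083000.
NOK accumulates by (1 + 0.0299)^1 = 1.029900.
CIP: F = S · (grow USD)/(grow NOK) = 0.09656 × 1.083000/1.029900 = 0.1015385 USD per NOK.

0.10154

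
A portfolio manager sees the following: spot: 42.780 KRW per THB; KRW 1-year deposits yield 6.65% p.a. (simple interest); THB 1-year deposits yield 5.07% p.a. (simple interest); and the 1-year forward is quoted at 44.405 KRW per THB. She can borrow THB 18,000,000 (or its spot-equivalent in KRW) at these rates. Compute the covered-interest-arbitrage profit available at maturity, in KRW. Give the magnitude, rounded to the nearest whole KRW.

T = 1 year.
Route A — deposit THB, sell forward: 18,000,000 × 1.050700 × 44.405 = KRW 839,814,003.00.
Route B — convert at spot, deposit KRW: 18,000,000 × 42.780 × 1.066500 = KRW 821,247,660.00.
The quoted forward overvalues THB, so borrow KRW, buy THB at spot, deposit the THB at 5.07%, and sell the proceeds forward at 44.405.
Profit = 839,814,003.00 − 821,247,660.00 = KRW 18,566,343.

KRW 18,566,343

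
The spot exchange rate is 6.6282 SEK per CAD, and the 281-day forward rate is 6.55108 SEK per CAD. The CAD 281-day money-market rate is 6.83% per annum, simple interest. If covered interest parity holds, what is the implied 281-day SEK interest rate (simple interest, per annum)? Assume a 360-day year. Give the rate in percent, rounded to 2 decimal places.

T = 281/360 years.
By CIP, F/S equals the SEK-to-CAD growth ratio: 6.55108/6.6282 = 0.9883649.
The CAD side grows by 1 + 0.0683×281/360 = 1.0533119.
So the SEK growth factor = 1.0410565.
(1.0410565 − 1)/T = 0.052599, i.e. 5.26%.

5.26%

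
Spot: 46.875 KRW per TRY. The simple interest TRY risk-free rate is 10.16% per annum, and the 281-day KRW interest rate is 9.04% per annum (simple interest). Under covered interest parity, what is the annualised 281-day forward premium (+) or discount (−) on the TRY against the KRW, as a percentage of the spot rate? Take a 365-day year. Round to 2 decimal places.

-1.04%

T = 281/365 years.
No-arbitrage forward: 46.875 × 1.0695956 / 1.0782181 = 46.500141 KRW/TRY.
(F − S)/S ÷ T = (46.500141 − 46.875)/46.875/(281/365) = -0.010388 → -1.04%.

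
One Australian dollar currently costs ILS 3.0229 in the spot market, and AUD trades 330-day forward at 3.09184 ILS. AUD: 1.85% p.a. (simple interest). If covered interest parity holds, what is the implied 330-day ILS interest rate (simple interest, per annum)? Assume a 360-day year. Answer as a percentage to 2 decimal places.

4.38%

T = 330/360 years.
F/S = 3.09184/3.0229 = 1.0228059 = (growth of ILS) / (growth of AUD).
AUD growth factor: 1 + 0.0185×330/360 = 1.0169583.
Hence g_ILS = 1.0401509.
r = (1.0401509 − 1)/(330/360) = 0.043801 → 4.38%.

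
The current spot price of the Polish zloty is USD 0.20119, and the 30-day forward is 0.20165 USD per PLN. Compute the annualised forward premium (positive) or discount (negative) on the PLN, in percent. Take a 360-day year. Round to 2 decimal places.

+2.74%

T = 30/360 years.
PLN trades forward at +0.22864% vs spot over the period.
Per annum: 0.0022864 / (30/360) = 0.027437 = 2.74%.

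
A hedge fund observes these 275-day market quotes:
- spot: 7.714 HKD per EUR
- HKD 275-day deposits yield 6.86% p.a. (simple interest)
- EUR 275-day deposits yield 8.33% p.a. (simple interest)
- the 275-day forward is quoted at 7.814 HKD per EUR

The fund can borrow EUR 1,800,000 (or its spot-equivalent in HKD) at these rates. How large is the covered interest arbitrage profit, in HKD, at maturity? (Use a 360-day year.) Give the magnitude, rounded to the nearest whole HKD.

T = 275/360 years.
Invest the EUR and cover forward: 1,800,000 × 1.0636319444 × 7.814 = HKD 14,960,196.02.
Convert at spot and invest in HKD: 1,800,000 × 7.714 × 1.0524027778 = HKD 14,612,823.05.
The quoted forward overvalues EUR, so borrow HKD, buy EUR at spot, deposit the EUR at 8.33%, and sell the proceeds forward at 7.814.
The gap between the two covered legs is HKD 347,373.

HKD 347,373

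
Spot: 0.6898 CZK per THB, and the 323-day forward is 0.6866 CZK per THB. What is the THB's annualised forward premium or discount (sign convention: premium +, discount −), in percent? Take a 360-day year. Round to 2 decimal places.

-0.52%

T = 323/360 years.
THB trades forward at -0.46390% vs spot over the period.
Per annum: -0.0046390 / (323/360) = -0.005170 = -0.52%.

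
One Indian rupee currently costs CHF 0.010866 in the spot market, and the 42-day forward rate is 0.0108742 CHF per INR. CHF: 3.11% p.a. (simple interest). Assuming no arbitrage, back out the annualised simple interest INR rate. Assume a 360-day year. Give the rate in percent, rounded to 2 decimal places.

T = 42/360 years.
By CIP, F/S equals the CHF-to-INR growth ratio: 0.0108742/0.010866 = 1.0007546.
The CHF side grows by 1 + 0.0311×42/360 = 1.0036283.
So the INR growth factor = 1.0028715.
(1.0028715 − 1)/T = 0.024613, i.e. 2.46%.

2.46%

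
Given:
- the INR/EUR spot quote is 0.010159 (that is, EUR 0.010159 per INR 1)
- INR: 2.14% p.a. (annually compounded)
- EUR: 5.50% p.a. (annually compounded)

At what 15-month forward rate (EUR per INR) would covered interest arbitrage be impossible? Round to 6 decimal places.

0.010578

T = 15/12 years.
Growth of 1 EUR over T: (1 + 0.0550)^(15/12) = 1.0692163.
INR growth factor: (1 + 0.0214)^(15/12) = 1.0268212.
So F = 0.010159 × 1.0692163 / 1.0268212 = 0.01057844 (EUR/INR).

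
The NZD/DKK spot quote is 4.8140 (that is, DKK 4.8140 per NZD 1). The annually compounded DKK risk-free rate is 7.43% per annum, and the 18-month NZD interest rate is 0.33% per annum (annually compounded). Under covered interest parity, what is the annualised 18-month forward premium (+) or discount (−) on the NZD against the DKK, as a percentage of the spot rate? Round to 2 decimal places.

T = 18/12 years.
F = S · g_DKK/g_NZD = 4.814 × 1.1134952/1.0049541 = 5.3339410.
Annualised premium = (F − S)/S × (1/T) = (5.3339410 − 4.814)/4.814 ÷ (18/12) = 7.20%.

+7.20%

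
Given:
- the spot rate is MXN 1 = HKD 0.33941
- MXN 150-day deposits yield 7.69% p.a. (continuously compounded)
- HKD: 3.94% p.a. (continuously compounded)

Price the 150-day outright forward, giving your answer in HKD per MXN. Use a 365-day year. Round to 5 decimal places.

T = 150/365 years.
Growth of 1 HKD over T: e^(0.0394×150/365) = 1.0163236.
Growth of 1 MXN over T: e^(0.0769×150/365) = 1.0321074.
Forward (HKD per MXN) = 0.33941 × 1.0163236 / 1.0321074 = 0.3342195.

0.33422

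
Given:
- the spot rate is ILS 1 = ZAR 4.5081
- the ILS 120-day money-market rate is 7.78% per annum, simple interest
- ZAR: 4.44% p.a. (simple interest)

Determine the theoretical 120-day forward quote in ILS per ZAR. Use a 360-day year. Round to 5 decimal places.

0.22426

T = 120/360 years.
ZAR growth factor: 1 + 0.0444×120/360 = 1.014800.
Growth of 1 ILS over T: 1 + 0.0778×120/360 = 1.0259333.
So F = 4.5081 × 1.014800 / 1.0259333 = 4.459179 (ZAR/ILS).
Quoted the other way: 1/4.459179 = 0.22426 ILS per ZAR.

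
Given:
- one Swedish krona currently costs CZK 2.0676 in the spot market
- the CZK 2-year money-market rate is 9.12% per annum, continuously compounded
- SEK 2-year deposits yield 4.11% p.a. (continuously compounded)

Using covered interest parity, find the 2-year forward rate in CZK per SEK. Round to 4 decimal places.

2.2855

T = 2 years.
CZK accumulates by e^(0.0912×2) = 1.2000941.
SEK accumulates by e^(0.0411×2) = 1.0856729.
So F = 2.0676 × 1.2000941 / 1.0856729 = 2.285508 (CZK/SEK).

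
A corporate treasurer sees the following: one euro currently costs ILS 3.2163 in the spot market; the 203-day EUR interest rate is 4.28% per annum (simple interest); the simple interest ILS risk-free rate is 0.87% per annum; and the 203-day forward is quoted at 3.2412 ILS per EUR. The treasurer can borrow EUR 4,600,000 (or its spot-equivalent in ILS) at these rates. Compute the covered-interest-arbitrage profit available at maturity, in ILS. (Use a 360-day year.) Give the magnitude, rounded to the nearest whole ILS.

T = 203/360 years.
Invest the EUR and cover forward: 4,600,000 × 1.0241344444 × 3.2412 = ILS 15,269,352.98.
Convert at spot and invest in ILS: 4,600,000 × 3.2163 × 1.0049058333 = ILS 14,867,561.71.
The quoted forward overvalues EUR, so borrow ILS, buy EUR at spot, deposit the EUR at 4.28%, and sell the proceeds forward at 3.2412.
Profit = 15,269,352.98 − 14,867,561.71 = ILS 401,791.

ILS 401,791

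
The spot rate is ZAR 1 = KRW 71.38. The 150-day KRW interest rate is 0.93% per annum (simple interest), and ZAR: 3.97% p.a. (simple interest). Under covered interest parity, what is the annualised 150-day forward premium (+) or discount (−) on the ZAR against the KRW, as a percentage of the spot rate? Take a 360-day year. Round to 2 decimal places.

-2.99%

T = 150/360 years.
No-arbitrage forward: 71.38 × 1.003875 / 1.0165417 = 70.49056 KRW/ZAR.
Annualised premium = (F − S)/S × (1/T) = (70.49056 − 71.38)/71.38 ÷ (150/360) = -2.99%.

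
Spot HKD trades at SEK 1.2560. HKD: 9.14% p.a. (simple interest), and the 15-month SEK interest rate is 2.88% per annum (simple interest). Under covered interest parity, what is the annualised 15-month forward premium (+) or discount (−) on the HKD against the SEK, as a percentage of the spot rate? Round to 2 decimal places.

T = 15/12 years.
F = S · g_SEK/g_HKD = 1.256 × 1.036000/1.114250 = 1.1677954.
(F − S)/S ÷ T = (1.1677954 − 1.256)/1.256/(15/12) = -0.056181 → -5.62%.

-5.62%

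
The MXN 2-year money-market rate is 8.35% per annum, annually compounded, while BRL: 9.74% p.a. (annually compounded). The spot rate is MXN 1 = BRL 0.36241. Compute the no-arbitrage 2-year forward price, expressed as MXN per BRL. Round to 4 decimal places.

T = 2 years.
BRL accumulates by (1 + 0.0974)^2 = 1.2042868.
MXN growth factor: (1 + 0.0835)^2 = 1.1739722.
Forward (BRL per MXN) = 0.36241 × 1.2042868 / 1.1739722 = 0.3717682.
Quoted the other way: 1/0.3717682 = 2.6898 MXN per BRL.

2.6898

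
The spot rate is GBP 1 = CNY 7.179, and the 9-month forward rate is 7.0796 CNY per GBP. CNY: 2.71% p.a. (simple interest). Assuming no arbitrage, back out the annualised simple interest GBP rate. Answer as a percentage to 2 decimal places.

4.62%

T = 9/12 years.
By CIP, F/S equals the CNY-to-GBP growth ratio: 7.0796/7.179 = 0.9861541.
CNY growth factor: 1 + 0.0271×9/12 = 1.020325.
Hence g_GBP = 1.0346507.
(1.0346507 − 1)/T = 0.046201, i.e. 4.62%.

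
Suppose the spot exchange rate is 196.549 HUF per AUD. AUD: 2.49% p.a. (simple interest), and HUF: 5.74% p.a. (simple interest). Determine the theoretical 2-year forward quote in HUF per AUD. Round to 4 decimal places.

T = 2 years.
Growth of 1 HUF over T: 1 + 0.0574×2 = 1.114800.
AUD growth factor: 1 + 0.0249×2 = 1.049800.
Forward (HUF per AUD) = 196.549 × 1.114800 / 1.049800 = 208.718637.

208.7186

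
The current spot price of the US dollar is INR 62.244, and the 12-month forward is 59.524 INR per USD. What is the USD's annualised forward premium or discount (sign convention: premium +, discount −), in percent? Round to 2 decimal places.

-4.37%

T = 1 year.
(F − S)/S = (59.524 − 62.244)/62.244 = -0.0436990.
Per annum: -0.0436990 / 1 = -0.043699 = -4.37%.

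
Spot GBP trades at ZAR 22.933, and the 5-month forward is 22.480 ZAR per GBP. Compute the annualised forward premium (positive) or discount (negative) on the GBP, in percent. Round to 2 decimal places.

-4.74%

T = 5/12 years.
GBP trades forward at -1.97532% vs spot over the period.
Annualise by dividing by T: -0.0197532 / (5/12) = -0.047408 → -4.74%.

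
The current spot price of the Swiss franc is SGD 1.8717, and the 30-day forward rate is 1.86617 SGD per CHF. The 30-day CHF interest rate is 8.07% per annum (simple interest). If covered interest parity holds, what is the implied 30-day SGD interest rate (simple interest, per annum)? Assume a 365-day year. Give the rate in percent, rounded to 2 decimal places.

T = 30/365 years.
F/S = 1.86617/1.8717 = 0.9970455 = (growth of SGD) / (growth of CHF).
CHF growth factor: 1 + 0.0807×30/365 = 1.0066329.
That pins the SGD growth at 1.0036588.
(1.0036588 − 1)/T = 0.044515, i.e. 4.45%.

4.45%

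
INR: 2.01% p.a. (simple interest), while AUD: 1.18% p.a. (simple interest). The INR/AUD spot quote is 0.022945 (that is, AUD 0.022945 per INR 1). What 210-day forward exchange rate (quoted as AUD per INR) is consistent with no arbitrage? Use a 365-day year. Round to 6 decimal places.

T = 210/365 years.
AUD accumulates by 1 + 0.0118×210/365 = 1.006789.
INR growth factor: 1 + 0.0201×210/365 = 1.0115644.
Forward (AUD per INR) = 0.022945 × 1.006789 / 1.0115644 = 0.02283668.

0.022837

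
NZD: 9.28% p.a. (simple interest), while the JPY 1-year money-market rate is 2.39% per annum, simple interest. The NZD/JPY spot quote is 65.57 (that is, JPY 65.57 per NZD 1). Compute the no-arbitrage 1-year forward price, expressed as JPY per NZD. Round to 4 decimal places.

T = 1 year.
JPY growth factor: 1 + 0.0239×1 = 1.023900.
NZD growth factor: 1 + 0.0928×1 = 1.092800.
So F = 65.57 × 1.023900 / 1.092800 = 61.435874 (JPY/NZD).

61.4359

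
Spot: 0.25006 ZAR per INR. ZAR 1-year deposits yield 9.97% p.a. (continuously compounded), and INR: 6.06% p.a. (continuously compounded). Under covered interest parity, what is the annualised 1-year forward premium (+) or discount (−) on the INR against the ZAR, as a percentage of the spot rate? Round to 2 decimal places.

+3.99%

T = 1 year.
CIP forward (ZAR per INR) = 0.25006 × 1.1048394/1.0624738 = 0.26003101.
(F − S)/S ÷ T = (0.26003101 − 0.25006)/0.25006/1 = 0.039874 → 3.99%.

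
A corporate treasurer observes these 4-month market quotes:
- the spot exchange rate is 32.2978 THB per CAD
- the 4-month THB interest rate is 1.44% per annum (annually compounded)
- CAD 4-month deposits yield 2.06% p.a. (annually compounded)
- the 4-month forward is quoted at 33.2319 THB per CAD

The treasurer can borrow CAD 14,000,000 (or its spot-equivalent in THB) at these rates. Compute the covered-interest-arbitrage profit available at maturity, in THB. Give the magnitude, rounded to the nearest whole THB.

T = 4/12 years.
Keep in CAD, deliver into the forward: 14,000,000·1.00682004787·33.2319 = THB 468,419,604.08.
Swap to THB now, deposit: 14,000,000·32.2978·1.00477714257 = THB 454,329,276.73.
The quoted forward overvalues CAD, so borrow THB, buy CAD at spot, deposit the CAD at 2.06%, and sell the proceeds forward at 33.2319.
The gap between the two covered legs is THB 14,090,327.

THB 14,090,327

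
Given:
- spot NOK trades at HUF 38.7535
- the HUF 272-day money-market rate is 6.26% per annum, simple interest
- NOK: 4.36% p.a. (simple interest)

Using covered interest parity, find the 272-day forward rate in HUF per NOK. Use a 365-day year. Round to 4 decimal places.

T = 272/365 years.
HUF accumulates by 1 + 0.0626×272/365 = 1.04664986.
NOK accumulates by 1 + 0.0436×272/365 = 1.03249096.
So F = 38.7535 × 1.04664986 / 1.03249096 = 39.284940 (HUF/NOK).

39.2849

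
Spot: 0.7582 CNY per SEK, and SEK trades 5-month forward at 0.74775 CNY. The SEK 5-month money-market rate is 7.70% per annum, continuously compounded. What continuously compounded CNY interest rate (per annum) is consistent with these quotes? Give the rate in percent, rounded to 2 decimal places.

T = 5/12 years.
By CIP, F/S equals the CNY-to-SEK growth ratio: 0.74775/0.7582 = 0.9862174.
SEK growth factor: e^(0.0770×5/12) = 1.0326036.
Hence g_CNY = 1.0183716.
Take logs: ln 1.0183716 / (5/12) = 0.043692, so 4.37%.

4.37%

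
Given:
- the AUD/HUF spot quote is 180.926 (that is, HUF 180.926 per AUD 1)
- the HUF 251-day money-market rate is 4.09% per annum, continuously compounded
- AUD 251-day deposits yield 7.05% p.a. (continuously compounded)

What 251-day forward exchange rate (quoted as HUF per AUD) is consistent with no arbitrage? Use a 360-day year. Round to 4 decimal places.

177.2304

T = 251/360 years.
Growth of 1 HUF over T: e^(0.0409×251/360) = 1.028926874.
AUD accumulates by e^(0.0705×251/360) = 1.050382272.
Forward (HUF per AUD) = 180.926 × 1.028926874 / 1.050382272 = 177.230356.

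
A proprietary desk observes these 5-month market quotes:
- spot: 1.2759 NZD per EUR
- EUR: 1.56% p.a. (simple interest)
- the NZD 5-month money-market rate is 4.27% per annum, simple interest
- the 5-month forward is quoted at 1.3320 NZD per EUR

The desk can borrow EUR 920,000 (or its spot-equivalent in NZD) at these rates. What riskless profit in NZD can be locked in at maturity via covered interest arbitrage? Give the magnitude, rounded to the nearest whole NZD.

NZD 38,693

T = 5/12 years.
Keep in EUR, deliver into the forward: 920,000·1.006500·1.3320 = NZD 1,233,405.36.
Swap to NZD now, deposit: 920,000·1.2759·1.017791667 = NZD 1,194,712.36.
The quoted forward overvalues EUR, so borrow NZD, buy EUR at spot, deposit the EUR at 1.56%, and sell the proceeds forward at 1.3320.
The gap between the two covered legs is NZD 38,693.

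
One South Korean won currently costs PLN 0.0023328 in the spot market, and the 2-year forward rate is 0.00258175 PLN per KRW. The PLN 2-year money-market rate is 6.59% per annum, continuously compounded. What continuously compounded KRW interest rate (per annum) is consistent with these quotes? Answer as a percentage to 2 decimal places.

T = 2 years.
CIP gives F = S · g_PLN/g_KRW, so g_PLN/g_KRW = 0.00258175/0.0023328 = 1.1067172.
The PLN side grows by e^(0.0659×2) = 1.1408801.
So the KRW growth factor = 1.0308687.
r = ln(1.0308687)/2 = 0.015201 → 1.52%.

1.52%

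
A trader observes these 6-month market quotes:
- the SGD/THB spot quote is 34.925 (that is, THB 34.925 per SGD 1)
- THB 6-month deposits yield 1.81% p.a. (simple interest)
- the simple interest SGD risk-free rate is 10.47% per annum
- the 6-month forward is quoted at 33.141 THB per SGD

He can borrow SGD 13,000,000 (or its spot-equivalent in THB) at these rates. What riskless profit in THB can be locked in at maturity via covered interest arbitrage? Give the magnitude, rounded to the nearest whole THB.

T = 6/12 years.
Invest the SGD and cover forward: 13,000,000 × 1.052350 × 33.141 = THB 453,387,107.55.
Convert at spot and invest in THB: 13,000,000 × 34.925 × 1.009050 = THB 458,133,926.25.
The quoted forward undervalues SGD, so borrow SGD, convert to THB at spot, deposit the THB at 1.81%, and buy SGD forward at 33.141 to cover the loan.
Arbitrage profit = |453,387,107.55 − 458,133,926.25| = THB 4,746,819.

THB 4,746,819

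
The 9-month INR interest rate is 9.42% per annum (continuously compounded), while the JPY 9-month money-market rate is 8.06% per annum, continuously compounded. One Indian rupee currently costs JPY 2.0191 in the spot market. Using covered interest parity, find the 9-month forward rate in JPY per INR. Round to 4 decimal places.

1.9986

T = 9/12 years.
Growth of 1 JPY over T: e^(0.0806×9/12) = 1.0623145.
Growth of 1 INR over T: e^(0.0942×9/12) = 1.0732055.
CIP: F = S · (grow JPY)/(grow INR) = 2.0191 × 1.0623145/1.0732055 = 1.998610 JPY per INR.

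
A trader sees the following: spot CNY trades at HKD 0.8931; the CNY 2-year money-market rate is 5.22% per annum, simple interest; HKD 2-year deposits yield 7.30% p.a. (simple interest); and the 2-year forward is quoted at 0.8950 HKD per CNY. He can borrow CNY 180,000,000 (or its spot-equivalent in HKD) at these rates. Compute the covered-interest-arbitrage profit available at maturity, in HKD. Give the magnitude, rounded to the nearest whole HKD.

T = 2 years.
Route A — deposit CNY, sell forward: 180,000,000 × 1.104400 × 0.8950 = HKD 177,918,840.00.
Route B — convert at spot, deposit HKD: 180,000,000 × 0.8931 × 1.146000 = HKD 184,228,668.00.
The quoted forward undervalues CNY, so borrow CNY, convert to HKD at spot, deposit the HKD at 7.30%, and buy CNY forward at 0.8950 to cover the loan.
Profit = 184,228,668.00 − 177,918,840.00 = HKD 6,309,828.

HKD 6,309,828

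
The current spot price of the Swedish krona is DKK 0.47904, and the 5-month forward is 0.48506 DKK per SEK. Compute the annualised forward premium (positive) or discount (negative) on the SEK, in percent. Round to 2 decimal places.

+3.02%

T = 5/12 years.
SEK trades forward at +1.25668% vs spot over the period.
×(1/T) gives 3.02% p.a.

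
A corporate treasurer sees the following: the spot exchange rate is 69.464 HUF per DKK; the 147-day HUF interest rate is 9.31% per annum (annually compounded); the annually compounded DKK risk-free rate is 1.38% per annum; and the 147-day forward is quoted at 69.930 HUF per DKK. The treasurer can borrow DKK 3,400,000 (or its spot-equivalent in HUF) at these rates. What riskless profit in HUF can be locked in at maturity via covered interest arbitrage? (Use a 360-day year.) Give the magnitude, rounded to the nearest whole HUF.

HUF 5,823,967

T = 147/360 years.
Invest the DKK and cover forward: 3,400,000 × 1.00561216206 × 69.930 = HUF 239,096,358.88.
Convert at spot and invest in HUF: 3,400,000 × 69.464 × 1.03701759121 = HUF 244,920,325.85.
The quoted forward undervalues DKK, so borrow DKK, convert to HUF at spot, deposit the HUF at 9.31%, and buy DKK forward at 69.930 to cover the loan.
Arbitrage profit = |239,096,358.88 − 244,920,325.85| = HUF 5,823,967.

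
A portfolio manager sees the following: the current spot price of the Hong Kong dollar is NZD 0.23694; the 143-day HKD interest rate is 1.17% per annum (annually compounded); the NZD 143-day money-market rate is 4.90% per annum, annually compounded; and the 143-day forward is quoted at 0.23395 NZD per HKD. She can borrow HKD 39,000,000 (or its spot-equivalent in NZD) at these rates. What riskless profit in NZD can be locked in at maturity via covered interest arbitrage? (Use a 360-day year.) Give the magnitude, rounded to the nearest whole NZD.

T = 143/360 years.
Invest the HKD and cover forward: 39,000,000 × 1.004631213 × 0.23395 = NZD 9,166,305.42.
Convert at spot and invest in NZD: 39,000,000 × 0.23694 × 1.019183738 = NZD 9,417,930.40.
The quoted forward undervalues HKD, so borrow HKD, convert to NZD at spot, deposit the NZD at 4.90%, and buy HKD forward at 0.23395 to cover the loan.
The gap between the two covered legs is NZD 251,625.

NZD 251,625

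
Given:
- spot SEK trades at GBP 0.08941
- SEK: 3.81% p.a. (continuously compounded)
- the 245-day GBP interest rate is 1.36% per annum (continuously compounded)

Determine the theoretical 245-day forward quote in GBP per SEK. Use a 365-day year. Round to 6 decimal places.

0.087952

T = 245/365 years.
GBP growth factor: e^(0.0136×245/365) = 1.0091706.
SEK growth factor: e^(0.0381×245/365) = 1.0259038.
CIP: F = S · (grow GBP)/(grow SEK) = 0.08941 × 1.0091706/1.0259038 = 0.08795166 GBP per SEK.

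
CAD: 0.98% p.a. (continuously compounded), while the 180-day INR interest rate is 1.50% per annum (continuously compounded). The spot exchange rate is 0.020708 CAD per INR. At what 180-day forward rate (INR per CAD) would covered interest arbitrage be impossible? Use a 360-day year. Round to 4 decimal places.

48.4162

T = 180/360 years.
CAD growth factor: e^(0.0098×180/360) = 1.00491202.
INR growth factor: e^(0.0150×180/360) = 1.0075282.
So F = 0.020708 × 1.00491202 / 1.0075282 = 0.020654229 (CAD/INR).
Quoted the other way: 1/0.020654229 = 48.4162 INR per CAD.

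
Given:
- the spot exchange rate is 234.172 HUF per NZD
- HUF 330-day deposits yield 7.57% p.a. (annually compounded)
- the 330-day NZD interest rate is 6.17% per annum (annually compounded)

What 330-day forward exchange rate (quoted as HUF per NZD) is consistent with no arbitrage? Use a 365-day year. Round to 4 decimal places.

T = 330/365 years.
HUF growth factor: (1 + 0.0757)^(330/365) = 1.068199301.
NZD growth factor: (1 + 0.0617)^(330/365) = 1.055622145.
CIP: F = S · (grow HUF)/(grow NZD) = 234.172 × 1.068199301/1.055622145 = 236.962030 HUF per NZD.

236.9620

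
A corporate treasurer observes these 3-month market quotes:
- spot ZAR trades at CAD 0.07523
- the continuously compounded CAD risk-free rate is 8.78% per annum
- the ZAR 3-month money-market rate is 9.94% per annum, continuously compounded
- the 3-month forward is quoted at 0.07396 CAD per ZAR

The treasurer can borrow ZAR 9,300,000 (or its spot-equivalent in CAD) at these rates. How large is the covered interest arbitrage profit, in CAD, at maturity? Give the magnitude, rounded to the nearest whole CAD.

CAD 10,031

T = 3/12 years.
Invest the ZAR and cover forward: 9,300,000 × 1.02516133 × 0.07396 = CAD 705,134.67.
Convert at spot and invest in CAD: 9,300,000 × 0.07523 × 1.02219267 = CAD 715,165.86.
The quoted forward undervalues ZAR, so borrow ZAR, convert to CAD at spot, deposit the CAD at 8.78%, and buy ZAR forward at 0.07396 to cover the loan.
The gap between the two covered legs is CAD 10,031.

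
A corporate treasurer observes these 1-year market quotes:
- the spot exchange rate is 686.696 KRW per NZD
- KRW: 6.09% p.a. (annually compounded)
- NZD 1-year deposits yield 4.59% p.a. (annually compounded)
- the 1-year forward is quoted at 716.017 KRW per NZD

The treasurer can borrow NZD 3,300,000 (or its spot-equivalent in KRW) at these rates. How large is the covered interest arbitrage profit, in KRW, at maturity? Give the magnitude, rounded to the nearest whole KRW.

KRW 67,209,100

T = 1 year.
Invest the NZD and cover forward: 3,300,000 × 1.045900 × 716.017 = KRW 2,471,311,194.99.
Convert at spot and invest in KRW: 3,300,000 × 686.696 × 1.060900 = KRW 2,404,102,095.12.
The quoted forward overvalues NZD, so borrow KRW, buy NZD at spot, deposit the NZD at 4.59%, and sell the proceeds forward at 716.017.
The gap between the two covered legs is KRW 67,209,100.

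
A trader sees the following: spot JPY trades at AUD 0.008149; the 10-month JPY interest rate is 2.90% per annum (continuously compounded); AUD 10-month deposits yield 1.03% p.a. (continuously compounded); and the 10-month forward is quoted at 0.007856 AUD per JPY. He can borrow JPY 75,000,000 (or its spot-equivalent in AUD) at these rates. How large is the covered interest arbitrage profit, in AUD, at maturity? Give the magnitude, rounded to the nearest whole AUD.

AUD 12,831

T = 10/12 years.
Invest the JPY and cover forward: 75,000,000 × 1.02446105 × 0.007856 = AUD 603,612.45.
Convert at spot and invest in AUD: 75,000,000 × 0.008149 × 1.00862028 = AUD 616,443.50.
The quoted forward undervalues JPY, so borrow JPY, convert to AUD at spot, deposit the AUD at 1.03%, and buy JPY forward at 0.007856 to cover the loan.
Arbitrage profit = |603,612.45 − 616,443.50| = AUD 12,831.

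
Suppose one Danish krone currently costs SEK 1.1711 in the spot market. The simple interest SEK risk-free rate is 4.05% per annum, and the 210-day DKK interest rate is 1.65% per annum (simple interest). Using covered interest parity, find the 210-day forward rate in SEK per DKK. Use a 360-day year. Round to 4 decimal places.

1.1873

T = 210/360 years.
SEK accumulates by 1 + 0.0405×210/360 = 1.023625.
DKK accumulates by 1 + 0.0165×210/360 = 1.009625.
CIP: F = S · (grow SEK)/(grow DKK) = 1.1711 × 1.023625/1.009625 = 1.187339 SEK per DKK.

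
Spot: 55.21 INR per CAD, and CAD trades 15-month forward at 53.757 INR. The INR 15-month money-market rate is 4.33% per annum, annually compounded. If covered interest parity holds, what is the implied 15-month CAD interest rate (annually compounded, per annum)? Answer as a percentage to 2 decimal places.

6.58%

T = 15/12 years.
By CIP, F/S equals the INR-to-CAD growth ratio: 53.757/55.21 = 0.9736823.
The INR side grows by (1 + 0.0433)^(15/12) = 1.0544148.
Hence g_CAD = 1.0829146.
Annualise: 1.0829146^(12/15) − 1 = 0.065799 = 6.58%.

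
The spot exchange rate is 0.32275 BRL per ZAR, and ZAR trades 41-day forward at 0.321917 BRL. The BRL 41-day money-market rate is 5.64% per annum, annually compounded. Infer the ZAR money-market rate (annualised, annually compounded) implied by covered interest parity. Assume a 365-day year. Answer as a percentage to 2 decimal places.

T = 41/365 years.
By CIP, F/S equals the BRL-to-ZAR growth ratio: 0.321917/0.32275 = 0.9974191.
BRL growth factor: (1 + 0.0564)^(41/365) = 1.0061822.
Hence g_ZAR = 1.0087858.
Annualise: 1.0087858^(365/41) − 1 = 0.080986 = 8.10%.

8.10%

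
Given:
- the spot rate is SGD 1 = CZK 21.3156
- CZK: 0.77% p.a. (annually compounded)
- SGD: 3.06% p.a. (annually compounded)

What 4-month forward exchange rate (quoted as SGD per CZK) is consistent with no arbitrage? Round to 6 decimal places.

0.047267

T = 4/12 years.
CZK accumulates by (1 + 0.0077)^(4/12) = 1.0025601.
Growth of 1 SGD over T: (1 + 0.0306)^(4/12) = 1.0100977.
So F = 21.3156 × 1.0025601 / 1.0100977 = 21.15654 (CZK/SGD).
Invert for SGD per CZK: 1 / 21.15654 = 0.047267.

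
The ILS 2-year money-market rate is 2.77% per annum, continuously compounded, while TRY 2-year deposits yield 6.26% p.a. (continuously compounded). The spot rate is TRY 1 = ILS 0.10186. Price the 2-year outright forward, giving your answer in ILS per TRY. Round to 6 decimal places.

0.094993

T = 2 years.
Growth of 1 ILS over T: e^(0.0277×2) = 1.0569633.
TRY growth factor: e^(0.0626×2) = 1.1333751.
Forward (ILS per TRY) = 0.10186 × 1.0569633 / 1.1333751 = 0.09499263.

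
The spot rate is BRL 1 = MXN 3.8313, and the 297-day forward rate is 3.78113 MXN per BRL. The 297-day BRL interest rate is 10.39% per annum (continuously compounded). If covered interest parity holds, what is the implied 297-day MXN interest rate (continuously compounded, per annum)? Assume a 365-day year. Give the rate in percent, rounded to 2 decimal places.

8.77%

T = 297/365 years.
F/S = 3.78113/3.8313 = 0.9869052 = (growth of MXN) / (growth of BRL).
The BRL side grows by e^(0.1039×297/365) = 1.0882199.
So the MXN growth factor = 1.0739699.
Take logs: ln 1.0739699 / (297/365) = 0.087701, so 8.77%.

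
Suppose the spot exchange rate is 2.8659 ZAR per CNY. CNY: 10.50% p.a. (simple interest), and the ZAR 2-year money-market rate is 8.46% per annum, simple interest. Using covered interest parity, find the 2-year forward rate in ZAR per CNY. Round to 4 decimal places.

2.7693

T = 2 years.
ZAR accumulates by 1 + 0.0846×2 = 1.169200.
CNY growth factor: 1 + 0.1050×2 = 1.210000.
CIP: F = S · (grow ZAR)/(grow CNY) = 2.8659 × 1.169200/1.210000 = 2.769265 ZAR per CNY.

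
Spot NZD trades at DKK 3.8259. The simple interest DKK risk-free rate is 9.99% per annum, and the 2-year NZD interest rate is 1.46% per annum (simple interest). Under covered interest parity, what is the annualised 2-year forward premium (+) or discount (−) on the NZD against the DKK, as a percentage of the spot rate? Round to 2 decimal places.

T = 2 years.
No-arbitrage forward: 3.8259 × 1.199800 / 1.029200 = 4.4600805 DKK/NZD.
(F − S)/S ÷ T = (4.4600805 − 3.8259)/3.8259/2 = 0.082880 → 8.29%.

+8.29%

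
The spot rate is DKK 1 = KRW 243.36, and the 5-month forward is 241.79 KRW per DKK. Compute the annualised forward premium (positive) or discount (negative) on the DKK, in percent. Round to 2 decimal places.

-1.55%

T = 5/12 years.
Period premium: (241.79 − 243.36)/243.36 = -0.0064513.
×(1/T) gives -1.55% p.a.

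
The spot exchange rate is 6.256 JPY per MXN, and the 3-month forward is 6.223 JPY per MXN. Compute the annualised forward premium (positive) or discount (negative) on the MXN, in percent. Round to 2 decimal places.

T = 3/12 years.
Period premium: (6.223 − 6.256)/6.256 = -0.0052749.
Per annum: -0.0052749 / (3/12) = -0.021100 = -2.11%.

-2.11%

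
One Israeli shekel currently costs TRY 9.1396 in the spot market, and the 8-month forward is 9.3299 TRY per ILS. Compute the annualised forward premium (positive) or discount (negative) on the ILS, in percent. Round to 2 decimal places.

T = 8/12 years.
(F − S)/S = (9.3299 − 9.1396)/9.1396 = 0.0208215.
Annualise by dividing by T: 0.0208215 / (8/12) = 0.031232 → 3.12%.

+3.12%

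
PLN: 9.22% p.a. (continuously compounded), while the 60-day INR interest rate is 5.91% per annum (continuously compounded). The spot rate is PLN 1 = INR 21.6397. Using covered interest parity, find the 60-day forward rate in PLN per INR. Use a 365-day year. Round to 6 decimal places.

0.046463

T = 60/365 years.
INR accumulates by e^(0.0591×60/365) = 1.0097624.
PLN growth factor: e^(0.0922×60/365) = 1.0152716.
So F = 21.6397 × 1.0097624 / 1.0152716 = 21.52228 (INR/PLN).
Quoted the other way: 1/21.52228 = 0.046463 PLN per INR.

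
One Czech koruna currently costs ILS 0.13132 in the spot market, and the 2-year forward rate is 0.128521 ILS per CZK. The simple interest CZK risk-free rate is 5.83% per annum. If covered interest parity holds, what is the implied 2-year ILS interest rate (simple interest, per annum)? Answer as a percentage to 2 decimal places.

T = 2 years.
By CIP, F/S equals the ILS-to-CZK growth ratio: 0.128521/0.13132 = 0.9786857.
The CZK side grows by 1 + 0.0583×2 = 1.116600.
Hence g_ILS = 1.0928005.
r = (1.0928005 − 1)/2 = 0.046400 → 4.64%.

4.64%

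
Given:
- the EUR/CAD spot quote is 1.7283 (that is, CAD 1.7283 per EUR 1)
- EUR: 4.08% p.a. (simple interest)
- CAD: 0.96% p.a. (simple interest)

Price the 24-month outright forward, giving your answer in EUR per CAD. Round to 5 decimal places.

0.61403

T = 2 years.
CAD accumulates by 1 + 0.0096×2 = 1.019200.
Growth of 1 EUR over T: 1 + 0.0408×2 = 1.081600.
CIP: F = S · (grow CAD)/(grow EUR) = 1.7283 × 1.019200/1.081600 = 1.628590 CAD per EUR.
Invert for EUR per CAD: 1 / 1.628590 = 0.61403.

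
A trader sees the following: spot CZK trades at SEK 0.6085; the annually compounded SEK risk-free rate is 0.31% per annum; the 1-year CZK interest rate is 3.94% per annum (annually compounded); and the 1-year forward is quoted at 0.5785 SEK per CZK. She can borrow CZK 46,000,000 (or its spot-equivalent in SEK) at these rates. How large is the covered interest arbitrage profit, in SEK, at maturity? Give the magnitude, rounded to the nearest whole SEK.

SEK 418,299

T = 1 year.
Invest the CZK and cover forward: 46,000,000 × 1.039400 × 0.5785 = SEK 27,659,473.40.
Convert at spot and invest in SEK: 46,000,000 × 0.6085 × 1.003100 = SEK 28,077,772.10.
The quoted forward undervalues CZK, so borrow CZK, convert to SEK at spot, deposit the SEK at 0.31%, and buy CZK forward at 0.5785 to cover the loan.
Arbitrage profit = |27,659,473.40 − 28,077,772.10| = SEK 418,299.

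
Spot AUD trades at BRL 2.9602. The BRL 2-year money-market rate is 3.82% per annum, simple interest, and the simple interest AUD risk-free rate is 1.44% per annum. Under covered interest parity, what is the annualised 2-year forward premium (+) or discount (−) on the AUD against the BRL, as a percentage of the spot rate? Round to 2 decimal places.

T = 2 years.
No-arbitrage forward: 2.9602 × 1.076400 / 1.028800 = 3.0971610 BRL/AUD.
Annualised premium = (F − S)/S × (1/T) = (3.0971610 − 2.9602)/2.9602 ÷ 2 = 2.31%.

+2.31%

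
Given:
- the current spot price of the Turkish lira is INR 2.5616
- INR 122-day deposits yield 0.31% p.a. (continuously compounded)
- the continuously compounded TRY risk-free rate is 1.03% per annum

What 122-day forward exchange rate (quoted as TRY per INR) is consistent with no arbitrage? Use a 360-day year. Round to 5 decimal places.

0.39133

T = 122/360 years.
INR growth factor: e^(0.0031×122/360) = 1.0010511.
TRY accumulates by e^(0.0103×122/360) = 1.0034967.
CIP: F = S · (grow INR)/(grow TRY) = 2.5616 × 1.0010511/1.0034967 = 2.555357 INR per TRY.
Invert for TRY per INR: 1 / 2.555357 = 0.39133.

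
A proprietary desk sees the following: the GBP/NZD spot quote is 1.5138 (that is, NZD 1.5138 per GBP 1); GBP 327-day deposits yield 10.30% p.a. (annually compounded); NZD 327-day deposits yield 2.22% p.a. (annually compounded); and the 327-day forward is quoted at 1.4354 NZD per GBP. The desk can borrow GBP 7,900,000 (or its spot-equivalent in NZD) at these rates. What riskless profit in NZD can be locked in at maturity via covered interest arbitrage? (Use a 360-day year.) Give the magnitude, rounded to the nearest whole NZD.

T = 327/360 years.
Invest the GBP and cover forward: 7,900,000 × 1.0931323757 × 1.4354 = NZD 12,395,749.48.
Convert at spot and invest in NZD: 7,900,000 × 1.5138 × 1.020144646 = NZD 12,199,930.22.
The quoted forward overvalues GBP, so borrow NZD, buy GBP at spot, deposit the GBP at 10.30%, and sell the proceeds forward at 1.4354.
Arbitrage profit = |12,395,749.48 − 12,199,930.22| = NZD 195,819.

NZD 195,819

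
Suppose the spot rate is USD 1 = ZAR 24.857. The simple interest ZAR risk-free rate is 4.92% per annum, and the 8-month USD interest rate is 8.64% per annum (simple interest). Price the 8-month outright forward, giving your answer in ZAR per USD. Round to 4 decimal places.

24.2741

T = 8/12 years.
ZAR accumulates by 1 + 0.0492×8/12 = 1.032800.
USD accumulates by 1 + 0.0864×8/12 = 1.057600.
Forward (ZAR per USD) = 24.857 × 1.032800 / 1.057600 = 24.274120.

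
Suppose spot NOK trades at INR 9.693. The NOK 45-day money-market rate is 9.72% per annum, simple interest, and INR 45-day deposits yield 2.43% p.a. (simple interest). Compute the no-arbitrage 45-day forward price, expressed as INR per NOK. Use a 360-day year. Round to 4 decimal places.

9.6057

T = 45/360 years.
INR accumulates by 1 + 0.0243×45/360 = 1.0030375.
NOK growth factor: 1 + 0.0972×45/360 = 1.012150.
Forward (INR per NOK) = 9.693 × 1.0030375 / 1.012150 = 9.605733.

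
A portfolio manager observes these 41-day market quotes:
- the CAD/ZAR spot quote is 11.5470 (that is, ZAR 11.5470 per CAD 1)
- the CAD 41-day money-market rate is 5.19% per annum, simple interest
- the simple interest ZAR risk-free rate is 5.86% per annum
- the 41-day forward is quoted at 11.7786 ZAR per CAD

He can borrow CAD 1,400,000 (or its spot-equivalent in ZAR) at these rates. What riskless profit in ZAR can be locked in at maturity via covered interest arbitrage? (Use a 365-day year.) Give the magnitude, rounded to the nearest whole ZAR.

ZAR 313,964

T = 41/365 years.
Invest the CAD and cover forward: 1,400,000 × 1.005829863 × 11.7786 = ZAR 16,586,174.67.
Convert at spot and invest in ZAR: 1,400,000 × 11.5470 × 1.0065824658 = ZAR 16,272,210.83.
The quoted forward overvalues CAD, so borrow ZAR, buy CAD at spot, deposit the CAD at 5.19%, and sell the proceeds forward at 11.7786.
The gap between the two covered legs is ZAR 313,964.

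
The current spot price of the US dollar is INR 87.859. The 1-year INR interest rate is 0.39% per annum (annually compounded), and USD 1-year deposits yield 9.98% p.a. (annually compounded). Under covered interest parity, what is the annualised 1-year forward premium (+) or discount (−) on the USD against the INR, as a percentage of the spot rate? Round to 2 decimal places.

-8.72%

T = 1 year.
F = S · g_INR/g_USD = 87.859 × 1.003900/1.099800 = 80.197900.
Annualised premium = (F − S)/S × (1/T) = (80.197900 − 87.859)/87.859 ÷ 1 = -8.72%.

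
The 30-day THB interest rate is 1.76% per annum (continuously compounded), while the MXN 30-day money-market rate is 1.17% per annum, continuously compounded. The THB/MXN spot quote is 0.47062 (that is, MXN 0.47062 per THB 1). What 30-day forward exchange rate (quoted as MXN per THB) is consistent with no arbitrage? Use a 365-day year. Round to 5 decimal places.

0.47039

T = 30/365 years.
Growth of 1 MXN over T: e^(0.0117×30/365) = 1.0009621.
THB growth factor: e^(0.0176×30/365) = 1.0014476.
CIP: F = S · (grow MXN)/(grow THB) = 0.47062 × 1.0009621/1.0014476 = 0.4703918 MXN per THB.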